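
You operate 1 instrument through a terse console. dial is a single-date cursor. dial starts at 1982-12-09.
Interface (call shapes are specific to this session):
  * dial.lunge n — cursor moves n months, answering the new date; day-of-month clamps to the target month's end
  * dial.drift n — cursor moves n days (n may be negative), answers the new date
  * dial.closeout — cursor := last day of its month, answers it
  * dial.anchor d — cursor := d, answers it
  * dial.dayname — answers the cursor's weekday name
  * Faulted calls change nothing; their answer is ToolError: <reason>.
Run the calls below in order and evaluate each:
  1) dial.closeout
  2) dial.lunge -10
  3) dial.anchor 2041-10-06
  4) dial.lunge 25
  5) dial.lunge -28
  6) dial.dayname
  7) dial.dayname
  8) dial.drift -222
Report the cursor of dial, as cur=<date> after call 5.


Answer: cur=2041-07-06

Derivation:
~$ closeout
:: 1982-12-31
~$ lunge n=-10
:: 1982-02-28
~$ anchor d=2041-10-06
:: 2041-10-06
~$ lunge n=25
:: 2043-11-06
~$ lunge n=-28
:: 2041-07-06
~$ dayname
:: Saturday
~$ dayname
:: Saturday
~$ drift n=-222
:: 2040-11-26


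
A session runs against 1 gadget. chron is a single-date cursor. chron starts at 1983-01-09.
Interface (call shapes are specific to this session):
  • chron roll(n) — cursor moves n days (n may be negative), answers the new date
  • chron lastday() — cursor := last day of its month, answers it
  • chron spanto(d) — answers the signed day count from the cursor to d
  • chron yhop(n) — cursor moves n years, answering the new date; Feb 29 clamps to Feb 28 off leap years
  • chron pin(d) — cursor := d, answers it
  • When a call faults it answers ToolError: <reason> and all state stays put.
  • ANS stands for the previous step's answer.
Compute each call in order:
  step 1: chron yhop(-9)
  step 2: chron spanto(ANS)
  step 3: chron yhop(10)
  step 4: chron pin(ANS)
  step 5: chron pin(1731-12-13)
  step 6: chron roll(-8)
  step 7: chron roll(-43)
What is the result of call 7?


// chron yhop(n=-9) => 1974-01-09
// chron spanto(d=ANS) => 0
// chron yhop(n=10) => 1984-01-09
// chron pin(d=ANS) => 1984-01-09
// chron pin(d=1731-12-13) => 1731-12-13
// chron roll(n=-8) => 1731-12-05
// chron roll(n=-43) => 1731-10-23

Answer: 1731-10-23


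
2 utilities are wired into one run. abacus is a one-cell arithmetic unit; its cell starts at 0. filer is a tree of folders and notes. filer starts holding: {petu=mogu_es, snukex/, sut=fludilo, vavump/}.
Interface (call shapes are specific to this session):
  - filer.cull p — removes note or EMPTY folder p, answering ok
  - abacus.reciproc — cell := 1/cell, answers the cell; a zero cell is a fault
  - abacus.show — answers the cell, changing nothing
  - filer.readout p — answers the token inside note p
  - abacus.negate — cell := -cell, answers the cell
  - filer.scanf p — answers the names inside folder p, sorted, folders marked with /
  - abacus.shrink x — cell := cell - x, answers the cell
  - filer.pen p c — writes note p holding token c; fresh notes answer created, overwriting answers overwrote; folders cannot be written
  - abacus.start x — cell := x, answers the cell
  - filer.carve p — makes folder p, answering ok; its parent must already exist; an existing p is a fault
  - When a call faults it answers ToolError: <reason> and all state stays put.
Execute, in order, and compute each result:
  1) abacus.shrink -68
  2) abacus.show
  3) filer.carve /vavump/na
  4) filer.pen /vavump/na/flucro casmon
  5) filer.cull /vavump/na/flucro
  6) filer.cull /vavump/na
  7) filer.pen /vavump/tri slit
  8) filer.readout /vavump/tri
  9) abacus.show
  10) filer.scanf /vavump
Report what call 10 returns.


Answer: [tri]

Derivation:
·→ abacus.shrink(x: -68)
·← 68
·→ abacus.show()
·← 68
·→ filer.carve(p: /vavump/na)
·← ok
·→ filer.pen(p: /vavump/na/flucro, c: casmon)
·← created
·→ filer.cull(p: /vavump/na/flucro)
·← ok
·→ filer.cull(p: /vavump/na)
·← ok
·→ filer.pen(p: /vavump/tri, c: slit)
·← created
·→ filer.readout(p: /vavump/tri)
·← slit
·→ abacus.show()
·← 68
·→ filer.scanf(p: /vavump)
·← [tri]


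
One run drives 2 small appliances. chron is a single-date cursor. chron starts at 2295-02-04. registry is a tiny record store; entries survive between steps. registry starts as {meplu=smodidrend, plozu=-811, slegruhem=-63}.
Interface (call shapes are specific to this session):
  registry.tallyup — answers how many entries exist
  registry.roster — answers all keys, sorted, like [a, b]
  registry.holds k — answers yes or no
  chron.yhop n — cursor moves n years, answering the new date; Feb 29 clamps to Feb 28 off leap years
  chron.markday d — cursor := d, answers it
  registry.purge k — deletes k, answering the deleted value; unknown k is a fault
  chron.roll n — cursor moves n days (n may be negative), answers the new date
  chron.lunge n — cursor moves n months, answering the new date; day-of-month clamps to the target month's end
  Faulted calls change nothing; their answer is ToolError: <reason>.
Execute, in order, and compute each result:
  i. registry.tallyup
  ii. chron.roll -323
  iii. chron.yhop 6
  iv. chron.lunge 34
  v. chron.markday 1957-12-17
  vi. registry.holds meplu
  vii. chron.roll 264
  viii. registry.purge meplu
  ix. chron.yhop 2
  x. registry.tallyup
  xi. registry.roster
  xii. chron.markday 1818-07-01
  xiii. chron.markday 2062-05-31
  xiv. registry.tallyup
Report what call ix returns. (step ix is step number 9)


Answer: 1960-09-07

Derivation:
-- 1. registry.tallyup() -> 3
-- 2. chron.roll(-323) -> 2294-03-18
-- 3. chron.yhop(6) -> 2300-03-18
-- 4. chron.lunge(34) -> 2303-01-18
-- 5. chron.markday(1957-12-17) -> 1957-12-17
-- 6. registry.holds(meplu) -> yes
-- 7. chron.roll(264) -> 1958-09-07
-- 8. registry.purge(meplu) -> smodidrend
-- 9. chron.yhop(2) -> 1960-09-07
-- 10. registry.tallyup() -> 2
-- 11. registry.roster() -> [plozu, slegruhem]
-- 12. chron.markday(1818-07-01) -> 1818-07-01
-- 13. chron.markday(2062-05-31) -> 2062-05-31
-- 14. registry.tallyup() -> 2


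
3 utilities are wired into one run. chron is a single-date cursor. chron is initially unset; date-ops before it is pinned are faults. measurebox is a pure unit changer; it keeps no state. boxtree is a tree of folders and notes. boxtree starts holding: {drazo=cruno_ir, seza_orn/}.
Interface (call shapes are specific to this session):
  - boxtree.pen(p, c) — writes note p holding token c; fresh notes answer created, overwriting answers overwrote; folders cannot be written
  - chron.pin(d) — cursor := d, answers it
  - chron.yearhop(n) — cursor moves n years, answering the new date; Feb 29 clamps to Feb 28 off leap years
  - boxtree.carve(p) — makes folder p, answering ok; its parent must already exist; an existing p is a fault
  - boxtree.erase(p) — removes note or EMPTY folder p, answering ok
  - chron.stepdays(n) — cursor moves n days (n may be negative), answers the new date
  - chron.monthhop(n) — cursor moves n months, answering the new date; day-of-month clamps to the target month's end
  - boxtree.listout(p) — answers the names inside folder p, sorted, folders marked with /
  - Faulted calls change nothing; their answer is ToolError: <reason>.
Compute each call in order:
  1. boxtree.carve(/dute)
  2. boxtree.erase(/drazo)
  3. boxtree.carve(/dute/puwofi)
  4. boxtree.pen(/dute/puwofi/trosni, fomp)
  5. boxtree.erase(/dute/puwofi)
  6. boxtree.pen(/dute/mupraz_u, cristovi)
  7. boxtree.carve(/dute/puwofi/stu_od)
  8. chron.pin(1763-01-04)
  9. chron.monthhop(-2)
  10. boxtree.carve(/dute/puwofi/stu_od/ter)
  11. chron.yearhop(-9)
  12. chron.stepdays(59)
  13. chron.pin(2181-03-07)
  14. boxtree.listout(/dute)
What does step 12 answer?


Answer: 1754-01-02

Derivation:
Calling carve with p=/dute, and see ok.
Calling erase with p=/drazo, — result: ok.
Then carve with p=/dute/puwofi, giving ok.
I call pen with p=/dute/puwofi/trosni, c=fomp, and get created.
Calling erase with p=/dute/puwofi, and observe ToolError: not empty.
Next I call pen with p=/dute/mupraz_u, c=cristovi: created.
I call carve with p=/dute/puwofi/stu_od, and observe ok.
Then pin with d=1763-01-04, and see 1763-01-04.
Using monthhop with n=-2, and see 1762-11-04.
Using carve with p=/dute/puwofi/stu_od/ter: ok.
Using yearhop with n=-9, which returns 1753-11-04.
I use stepdays with n=59, giving 1754-01-02.
I run pin with d=2181-03-07: 2181-03-07.
I try listout with p=/dute, and observe [mupraz_u, puwofi/].


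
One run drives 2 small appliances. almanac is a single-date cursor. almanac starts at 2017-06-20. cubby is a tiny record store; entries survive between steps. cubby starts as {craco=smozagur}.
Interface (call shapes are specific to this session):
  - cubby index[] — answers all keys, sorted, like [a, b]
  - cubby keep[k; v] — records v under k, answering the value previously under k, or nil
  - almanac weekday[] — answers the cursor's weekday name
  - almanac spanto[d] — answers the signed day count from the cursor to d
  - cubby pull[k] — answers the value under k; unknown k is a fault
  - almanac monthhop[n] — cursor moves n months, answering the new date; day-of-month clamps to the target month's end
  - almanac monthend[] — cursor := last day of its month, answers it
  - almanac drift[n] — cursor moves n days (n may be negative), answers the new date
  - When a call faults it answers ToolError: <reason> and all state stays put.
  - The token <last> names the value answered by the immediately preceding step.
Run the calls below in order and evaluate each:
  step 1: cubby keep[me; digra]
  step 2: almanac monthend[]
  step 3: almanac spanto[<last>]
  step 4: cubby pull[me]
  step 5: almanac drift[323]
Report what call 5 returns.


Answer: 2018-05-19

Derivation:
! cubby keep(k=me, v=digra) : nil
! almanac monthend() : 2017-06-30
! almanac spanto(d=<last>) : 0
! cubby pull(k=me) : digra
! almanac drift(n=323) : 2018-05-19


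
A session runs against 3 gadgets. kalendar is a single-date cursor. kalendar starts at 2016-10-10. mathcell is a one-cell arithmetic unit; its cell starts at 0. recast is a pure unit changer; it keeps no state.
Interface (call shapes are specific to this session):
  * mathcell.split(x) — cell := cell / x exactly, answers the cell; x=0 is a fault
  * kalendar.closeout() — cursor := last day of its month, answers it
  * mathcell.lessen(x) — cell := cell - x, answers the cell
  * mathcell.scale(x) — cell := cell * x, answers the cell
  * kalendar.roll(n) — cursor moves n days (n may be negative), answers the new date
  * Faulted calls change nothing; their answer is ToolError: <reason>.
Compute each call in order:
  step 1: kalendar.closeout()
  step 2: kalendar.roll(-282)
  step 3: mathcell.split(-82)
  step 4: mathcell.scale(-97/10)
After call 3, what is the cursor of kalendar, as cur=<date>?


Answer: cur=2016-01-23

Derivation:
-> kalendar.closeout()
<- 2016-10-31
-> kalendar.roll(n=-282)
<- 2016-01-23
-> mathcell.split(x=-82)
<- 0
-> mathcell.scale(x=-97/10)
<- 0


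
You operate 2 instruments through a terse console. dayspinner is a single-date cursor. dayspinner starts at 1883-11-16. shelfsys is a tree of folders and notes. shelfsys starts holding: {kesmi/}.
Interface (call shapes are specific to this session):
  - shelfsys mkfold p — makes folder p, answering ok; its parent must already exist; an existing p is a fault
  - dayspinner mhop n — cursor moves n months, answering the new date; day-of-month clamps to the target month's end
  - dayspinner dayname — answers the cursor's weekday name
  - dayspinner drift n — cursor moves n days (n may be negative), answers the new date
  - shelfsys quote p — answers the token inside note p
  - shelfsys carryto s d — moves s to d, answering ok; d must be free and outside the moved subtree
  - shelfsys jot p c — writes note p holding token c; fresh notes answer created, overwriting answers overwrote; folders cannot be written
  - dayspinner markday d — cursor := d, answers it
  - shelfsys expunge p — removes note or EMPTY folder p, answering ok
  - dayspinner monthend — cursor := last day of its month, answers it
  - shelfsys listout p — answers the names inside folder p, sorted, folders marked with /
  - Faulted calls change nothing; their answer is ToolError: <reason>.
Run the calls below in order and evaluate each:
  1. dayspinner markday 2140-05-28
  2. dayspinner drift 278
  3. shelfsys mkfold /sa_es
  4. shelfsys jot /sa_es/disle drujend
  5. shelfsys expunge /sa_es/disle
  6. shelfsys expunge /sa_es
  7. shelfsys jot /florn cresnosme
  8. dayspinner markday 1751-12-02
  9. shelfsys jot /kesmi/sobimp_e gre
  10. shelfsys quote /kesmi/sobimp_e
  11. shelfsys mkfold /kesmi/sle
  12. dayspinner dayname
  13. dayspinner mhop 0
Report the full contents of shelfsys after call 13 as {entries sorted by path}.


Answer: {florn=cresnosme, kesmi/, kesmi/sle/, kesmi/sobimp_e=gre}

Derivation:
I call dayspinner markday on d: 2140-05-28, yielding 2140-05-28.
I call dayspinner drift on n: 278: 2141-03-02.
Invoking shelfsys mkfold on p: /sa_es, → ok.
Now I run shelfsys jot on p: /sa_es/disle, c: drujend, which returns created.
I call shelfsys expunge on p: /sa_es/disle, which returns ok.
Using shelfsys expunge on p: /sa_es, and see ok.
Using shelfsys jot on p: /florn, c: cresnosme, and get created.
Calling dayspinner markday on d: 1751-12-02, and see 1751-12-02.
Calling shelfsys jot on p: /kesmi/sobimp_e, c: gre: created.
I invoke shelfsys quote on p: /kesmi/sobimp_e, — result: gre.
I use shelfsys mkfold on p: /kesmi/sle: ok.
I invoke dayspinner dayname, → Thursday.
Using dayspinner mhop on n: 0, and see 1751-12-02.


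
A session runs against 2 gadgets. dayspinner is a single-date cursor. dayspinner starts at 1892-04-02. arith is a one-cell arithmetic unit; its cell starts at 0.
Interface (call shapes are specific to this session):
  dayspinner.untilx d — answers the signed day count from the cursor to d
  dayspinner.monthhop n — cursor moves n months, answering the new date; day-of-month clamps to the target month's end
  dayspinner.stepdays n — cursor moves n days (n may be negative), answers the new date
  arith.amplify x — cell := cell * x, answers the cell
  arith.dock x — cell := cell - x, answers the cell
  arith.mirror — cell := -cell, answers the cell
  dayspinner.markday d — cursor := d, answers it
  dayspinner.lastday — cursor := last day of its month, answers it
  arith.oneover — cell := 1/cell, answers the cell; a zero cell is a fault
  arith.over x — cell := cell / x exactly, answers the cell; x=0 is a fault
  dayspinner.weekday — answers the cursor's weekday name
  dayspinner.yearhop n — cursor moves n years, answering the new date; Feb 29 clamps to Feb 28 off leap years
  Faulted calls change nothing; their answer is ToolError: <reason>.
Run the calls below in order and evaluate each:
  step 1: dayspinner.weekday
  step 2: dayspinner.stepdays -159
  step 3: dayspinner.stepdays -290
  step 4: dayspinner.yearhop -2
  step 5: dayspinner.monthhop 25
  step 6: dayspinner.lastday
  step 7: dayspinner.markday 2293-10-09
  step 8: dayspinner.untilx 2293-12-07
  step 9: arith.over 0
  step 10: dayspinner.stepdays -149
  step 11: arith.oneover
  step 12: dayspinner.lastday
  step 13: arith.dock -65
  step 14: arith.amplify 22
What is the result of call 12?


Do: weekday[]
See: Saturday
Do: stepdays[n='-159']
See: 1891-10-26
Do: stepdays[n='-290']
See: 1891-01-09
Do: yearhop[n='-2']
See: 1889-01-09
Do: monthhop[n='25']
See: 1891-02-09
Do: lastday[]
See: 1891-02-28
Do: markday[d='2293-10-09']
See: 2293-10-09
Do: untilx[d='2293-12-07']
See: 59
Do: over[x='0']
See: ToolError: division by zero
Do: stepdays[n='-149']
See: 2293-05-13
Do: oneover[]
See: ToolError: reciprocal of zero
Do: lastday[]
See: 2293-05-31
Do: dock[x='-65']
See: 65
Do: amplify[x='22']
See: 1430

Answer: 2293-05-31


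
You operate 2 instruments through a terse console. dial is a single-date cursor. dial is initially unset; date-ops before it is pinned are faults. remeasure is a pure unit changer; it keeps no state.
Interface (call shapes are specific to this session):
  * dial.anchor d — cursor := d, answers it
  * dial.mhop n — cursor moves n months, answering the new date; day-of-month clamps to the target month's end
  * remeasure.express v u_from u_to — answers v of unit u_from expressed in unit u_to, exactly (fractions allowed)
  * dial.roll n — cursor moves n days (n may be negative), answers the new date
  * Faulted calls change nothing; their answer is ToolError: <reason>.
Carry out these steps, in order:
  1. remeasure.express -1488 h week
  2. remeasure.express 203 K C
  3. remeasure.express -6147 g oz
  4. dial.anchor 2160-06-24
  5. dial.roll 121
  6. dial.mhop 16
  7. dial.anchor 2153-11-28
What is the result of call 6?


Do: remeasure.express[v=-1488; u_from=h; u_to=week]
See: -62/7
Do: remeasure.express[v=203; u_from=K; u_to=C]
See: -1403/20
Do: remeasure.express[v=-6147; u_from=g; u_to=oz]
See: -9835200000/45359237
Do: dial.anchor[d=2160-06-24]
See: 2160-06-24
Do: dial.roll[n=121]
See: 2160-10-23
Do: dial.mhop[n=16]
See: 2162-02-23
Do: dial.anchor[d=2153-11-28]
See: 2153-11-28

Answer: 2162-02-23


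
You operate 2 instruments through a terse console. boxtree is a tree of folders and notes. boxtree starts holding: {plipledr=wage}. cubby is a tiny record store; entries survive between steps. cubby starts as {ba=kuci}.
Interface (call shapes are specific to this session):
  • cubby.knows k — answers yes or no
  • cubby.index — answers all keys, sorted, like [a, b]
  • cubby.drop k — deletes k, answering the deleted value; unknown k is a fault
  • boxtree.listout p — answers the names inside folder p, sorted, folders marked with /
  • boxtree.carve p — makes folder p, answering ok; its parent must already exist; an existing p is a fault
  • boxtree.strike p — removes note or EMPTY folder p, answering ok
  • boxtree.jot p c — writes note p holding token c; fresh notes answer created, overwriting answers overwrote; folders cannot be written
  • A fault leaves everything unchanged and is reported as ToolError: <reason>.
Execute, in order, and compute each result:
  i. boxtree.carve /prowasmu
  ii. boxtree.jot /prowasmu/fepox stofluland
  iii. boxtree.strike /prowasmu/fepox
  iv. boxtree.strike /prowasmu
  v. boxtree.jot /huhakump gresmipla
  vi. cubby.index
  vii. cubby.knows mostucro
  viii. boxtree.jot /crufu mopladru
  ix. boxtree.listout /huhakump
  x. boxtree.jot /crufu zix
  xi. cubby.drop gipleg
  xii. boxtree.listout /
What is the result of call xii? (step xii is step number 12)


Answer: [crufu, huhakump, plipledr]

Derivation:
>> boxtree.carve(p→/prowasmu)
<< ok
>> boxtree.jot(p→/prowasmu/fepox, c→stofluland)
<< created
>> boxtree.strike(p→/prowasmu/fepox)
<< ok
>> boxtree.strike(p→/prowasmu)
<< ok
>> boxtree.jot(p→/huhakump, c→gresmipla)
<< created
>> cubby.index()
<< [ba]
>> cubby.knows(k→mostucro)
<< no
>> boxtree.jot(p→/crufu, c→mopladru)
<< created
>> boxtree.listout(p→/huhakump)
<< ToolError: not a directory
>> boxtree.jot(p→/crufu, c→zix)
<< overwrote
>> cubby.drop(k→gipleg)
<< ToolError: no such key gipleg
>> boxtree.listout(p→/)
<< [crufu, huhakump, plipledr]


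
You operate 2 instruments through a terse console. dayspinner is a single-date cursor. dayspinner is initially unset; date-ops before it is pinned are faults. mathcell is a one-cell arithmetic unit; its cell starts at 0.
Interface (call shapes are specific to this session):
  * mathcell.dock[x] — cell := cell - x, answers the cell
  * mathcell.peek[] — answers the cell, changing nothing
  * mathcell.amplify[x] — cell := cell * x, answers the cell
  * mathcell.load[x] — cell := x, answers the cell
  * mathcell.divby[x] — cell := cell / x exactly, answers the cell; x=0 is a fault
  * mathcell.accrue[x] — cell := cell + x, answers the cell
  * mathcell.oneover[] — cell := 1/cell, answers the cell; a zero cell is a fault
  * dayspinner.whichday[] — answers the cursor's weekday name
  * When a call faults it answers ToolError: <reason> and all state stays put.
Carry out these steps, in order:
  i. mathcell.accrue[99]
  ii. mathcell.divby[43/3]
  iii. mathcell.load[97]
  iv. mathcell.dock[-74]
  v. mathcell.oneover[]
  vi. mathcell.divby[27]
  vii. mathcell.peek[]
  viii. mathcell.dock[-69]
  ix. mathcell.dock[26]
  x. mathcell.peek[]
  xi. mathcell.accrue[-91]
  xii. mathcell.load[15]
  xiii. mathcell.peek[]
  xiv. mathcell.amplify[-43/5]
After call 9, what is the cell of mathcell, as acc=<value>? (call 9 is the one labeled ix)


==> mathcell.accrue(x→99)
<== 99
==> mathcell.divby(x→43/3)
<== 297/43
==> mathcell.load(x→97)
<== 97
==> mathcell.dock(x→-74)
<== 171
==> mathcell.oneover()
<== 1/171
==> mathcell.divby(x→27)
<== 1/4617
==> mathcell.peek()
<== 1/4617
==> mathcell.dock(x→-69)
<== 318574/4617
==> mathcell.dock(x→26)
<== 198532/4617
==> mathcell.peek()
<== 198532/4617
==> mathcell.accrue(x→-91)
<== -221615/4617
==> mathcell.load(x→15)
<== 15
==> mathcell.peek()
<== 15
==> mathcell.amplify(x→-43/5)
<== -129

Answer: acc=198532/4617


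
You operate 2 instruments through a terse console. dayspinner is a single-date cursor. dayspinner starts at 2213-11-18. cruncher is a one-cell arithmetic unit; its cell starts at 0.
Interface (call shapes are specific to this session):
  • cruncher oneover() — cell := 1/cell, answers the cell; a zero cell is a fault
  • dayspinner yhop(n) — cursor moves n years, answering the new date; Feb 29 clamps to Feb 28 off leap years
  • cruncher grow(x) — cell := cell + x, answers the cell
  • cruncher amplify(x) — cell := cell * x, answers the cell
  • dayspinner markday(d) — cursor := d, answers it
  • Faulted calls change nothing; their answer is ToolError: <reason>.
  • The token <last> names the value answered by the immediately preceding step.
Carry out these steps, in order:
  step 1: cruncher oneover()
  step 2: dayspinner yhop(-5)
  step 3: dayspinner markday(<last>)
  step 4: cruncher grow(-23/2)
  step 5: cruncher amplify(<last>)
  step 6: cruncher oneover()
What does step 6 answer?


Answer: 4/529

Derivation:
I call cruncher oneover(), yielding ToolError: reciprocal of zero.
I try dayspinner yhop with n: -5: 2208-11-18.
Now I run dayspinner markday with d: <last>, and see 2208-11-18.
Calling cruncher grow with x: -23/2: -23/2.
Now I run cruncher amplify with x: <last>, which returns 529/4.
I use cruncher oneover, yielding 4/529.


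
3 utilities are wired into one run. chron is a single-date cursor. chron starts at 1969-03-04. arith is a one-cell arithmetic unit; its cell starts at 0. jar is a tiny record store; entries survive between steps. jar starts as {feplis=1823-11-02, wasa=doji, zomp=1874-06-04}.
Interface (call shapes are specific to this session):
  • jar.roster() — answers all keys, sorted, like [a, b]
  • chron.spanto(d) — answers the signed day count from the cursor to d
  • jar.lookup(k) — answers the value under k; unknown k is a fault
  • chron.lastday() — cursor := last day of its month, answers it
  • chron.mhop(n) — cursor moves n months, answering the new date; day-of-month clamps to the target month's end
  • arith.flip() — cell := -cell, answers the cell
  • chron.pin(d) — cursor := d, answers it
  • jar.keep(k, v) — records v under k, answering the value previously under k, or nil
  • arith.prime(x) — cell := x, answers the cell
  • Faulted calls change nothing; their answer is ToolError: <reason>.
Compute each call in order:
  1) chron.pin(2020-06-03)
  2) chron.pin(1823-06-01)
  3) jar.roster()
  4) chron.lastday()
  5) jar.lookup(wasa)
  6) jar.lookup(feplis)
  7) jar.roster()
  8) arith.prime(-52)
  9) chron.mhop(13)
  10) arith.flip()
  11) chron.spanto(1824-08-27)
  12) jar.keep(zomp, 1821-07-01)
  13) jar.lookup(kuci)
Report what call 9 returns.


Answer: 1824-07-30

Derivation:
~$ chron.pin d=2020-06-03
  2020-06-03
~$ chron.pin d=1823-06-01
  1823-06-01
~$ jar.roster
  [feplis, wasa, zomp]
~$ chron.lastday
  1823-06-30
~$ jar.lookup k=wasa
  doji
~$ jar.lookup k=feplis
  1823-11-02
~$ jar.roster
  [feplis, wasa, zomp]
~$ arith.prime x=-52
  -52
~$ chron.mhop n=13
  1824-07-30
~$ arith.flip
  52
~$ chron.spanto d=1824-08-27
  28
~$ jar.keep k=zomp v=1821-07-01
  1874-06-04
~$ jar.lookup k=kuci
  ToolError: no such key kuci


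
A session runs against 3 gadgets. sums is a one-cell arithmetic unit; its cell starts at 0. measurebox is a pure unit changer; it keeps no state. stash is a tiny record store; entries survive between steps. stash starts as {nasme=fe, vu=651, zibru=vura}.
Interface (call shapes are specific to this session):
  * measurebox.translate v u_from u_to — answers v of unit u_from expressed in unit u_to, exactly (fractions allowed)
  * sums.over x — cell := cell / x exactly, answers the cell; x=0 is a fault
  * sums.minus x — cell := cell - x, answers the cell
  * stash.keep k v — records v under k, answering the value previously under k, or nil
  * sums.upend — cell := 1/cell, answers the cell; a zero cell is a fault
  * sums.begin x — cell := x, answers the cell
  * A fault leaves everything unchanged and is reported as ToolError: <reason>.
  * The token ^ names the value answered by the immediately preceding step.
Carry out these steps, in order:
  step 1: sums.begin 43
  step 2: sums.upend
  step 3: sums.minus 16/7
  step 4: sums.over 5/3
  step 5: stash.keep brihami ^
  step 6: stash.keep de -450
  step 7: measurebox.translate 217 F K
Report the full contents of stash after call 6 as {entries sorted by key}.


Answer: {brihami=-2043/1505, de=-450, nasme=fe, vu=651, zibru=vura}

Derivation:
→ sums.begin(43)
← 43
→ sums.upend()
← 1/43
→ sums.minus(16/7)
← -681/301
→ sums.over(5/3)
← -2043/1505
→ stash.keep(brihami, ^)
← nil
→ stash.keep(de, -450)
← nil
→ measurebox.translate(217, F, K)
← 67667/180


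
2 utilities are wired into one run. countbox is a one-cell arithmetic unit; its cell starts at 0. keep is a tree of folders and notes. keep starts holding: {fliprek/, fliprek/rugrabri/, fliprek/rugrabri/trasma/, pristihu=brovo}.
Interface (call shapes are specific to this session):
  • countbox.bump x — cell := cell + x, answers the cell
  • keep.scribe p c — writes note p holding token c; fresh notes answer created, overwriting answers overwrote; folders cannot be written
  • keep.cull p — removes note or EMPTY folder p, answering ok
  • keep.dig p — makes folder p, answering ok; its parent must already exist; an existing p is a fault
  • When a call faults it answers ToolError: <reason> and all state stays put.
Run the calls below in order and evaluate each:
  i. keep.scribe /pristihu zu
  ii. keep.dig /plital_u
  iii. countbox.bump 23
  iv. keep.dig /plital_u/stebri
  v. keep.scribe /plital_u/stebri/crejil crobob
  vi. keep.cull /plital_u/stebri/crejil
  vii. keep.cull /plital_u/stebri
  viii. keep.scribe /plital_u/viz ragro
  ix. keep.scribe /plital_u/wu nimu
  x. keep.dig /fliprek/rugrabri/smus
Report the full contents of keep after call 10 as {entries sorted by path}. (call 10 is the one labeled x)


Answer: {fliprek/, fliprek/rugrabri/, fliprek/rugrabri/smus/, fliprek/rugrabri/trasma/, plital_u/, plital_u/viz=ragro, plital_u/wu=nimu, pristihu=zu}

Derivation:
·→ keep.scribe(p='/pristihu', c='zu')
·← overwrote
·→ keep.dig(p='/plital_u')
·← ok
·→ countbox.bump(x='23')
·← 23
·→ keep.dig(p='/plital_u/stebri')
·← ok
·→ keep.scribe(p='/plital_u/stebri/crejil', c='crobob')
·← created
·→ keep.cull(p='/plital_u/stebri/crejil')
·← ok
·→ keep.cull(p='/plital_u/stebri')
·← ok
·→ keep.scribe(p='/plital_u/viz', c='ragro')
·← created
·→ keep.scribe(p='/plital_u/wu', c='nimu')
·← created
·→ keep.dig(p='/fliprek/rugrabri/smus')
·← ok


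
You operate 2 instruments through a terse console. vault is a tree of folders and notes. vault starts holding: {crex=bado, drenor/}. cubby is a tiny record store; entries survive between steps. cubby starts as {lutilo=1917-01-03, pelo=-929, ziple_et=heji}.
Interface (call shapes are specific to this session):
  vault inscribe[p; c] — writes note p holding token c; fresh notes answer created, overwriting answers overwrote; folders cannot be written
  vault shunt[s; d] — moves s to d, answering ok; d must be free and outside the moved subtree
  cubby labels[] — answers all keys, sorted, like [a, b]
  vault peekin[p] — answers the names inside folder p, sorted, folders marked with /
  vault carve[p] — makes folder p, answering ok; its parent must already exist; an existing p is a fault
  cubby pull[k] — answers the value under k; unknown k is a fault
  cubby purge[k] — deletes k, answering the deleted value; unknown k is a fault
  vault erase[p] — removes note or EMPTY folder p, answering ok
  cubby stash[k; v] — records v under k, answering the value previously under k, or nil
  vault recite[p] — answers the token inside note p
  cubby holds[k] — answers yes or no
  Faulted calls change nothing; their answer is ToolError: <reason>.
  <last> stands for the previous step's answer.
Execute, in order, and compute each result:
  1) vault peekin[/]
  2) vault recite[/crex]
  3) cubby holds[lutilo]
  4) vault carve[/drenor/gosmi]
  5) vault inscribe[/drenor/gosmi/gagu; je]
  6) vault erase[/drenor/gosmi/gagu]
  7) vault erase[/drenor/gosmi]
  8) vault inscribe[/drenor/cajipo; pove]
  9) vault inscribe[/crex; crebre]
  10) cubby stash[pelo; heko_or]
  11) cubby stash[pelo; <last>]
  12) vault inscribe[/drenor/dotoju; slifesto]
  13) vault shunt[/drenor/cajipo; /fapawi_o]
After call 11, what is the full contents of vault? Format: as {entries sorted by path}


Answer: {crex=crebre, drenor/, drenor/cajipo=pove}

Derivation:
→ vault peekin(p→/)
← [crex, drenor/]
→ vault recite(p→/crex)
← bado
→ cubby holds(k→lutilo)
← yes
→ vault carve(p→/drenor/gosmi)
← ok
→ vault inscribe(p→/drenor/gosmi/gagu, c→je)
← created
→ vault erase(p→/drenor/gosmi/gagu)
← ok
→ vault erase(p→/drenor/gosmi)
← ok
→ vault inscribe(p→/drenor/cajipo, c→pove)
← created
→ vault inscribe(p→/crex, c→crebre)
← overwrote
→ cubby stash(k→pelo, v→heko_or)
← -929
→ cubby stash(k→pelo, v→<last>)
← heko_or
→ vault inscribe(p→/drenor/dotoju, c→slifesto)
← created
→ vault shunt(s→/drenor/cajipo, d→/fapawi_o)
← ok


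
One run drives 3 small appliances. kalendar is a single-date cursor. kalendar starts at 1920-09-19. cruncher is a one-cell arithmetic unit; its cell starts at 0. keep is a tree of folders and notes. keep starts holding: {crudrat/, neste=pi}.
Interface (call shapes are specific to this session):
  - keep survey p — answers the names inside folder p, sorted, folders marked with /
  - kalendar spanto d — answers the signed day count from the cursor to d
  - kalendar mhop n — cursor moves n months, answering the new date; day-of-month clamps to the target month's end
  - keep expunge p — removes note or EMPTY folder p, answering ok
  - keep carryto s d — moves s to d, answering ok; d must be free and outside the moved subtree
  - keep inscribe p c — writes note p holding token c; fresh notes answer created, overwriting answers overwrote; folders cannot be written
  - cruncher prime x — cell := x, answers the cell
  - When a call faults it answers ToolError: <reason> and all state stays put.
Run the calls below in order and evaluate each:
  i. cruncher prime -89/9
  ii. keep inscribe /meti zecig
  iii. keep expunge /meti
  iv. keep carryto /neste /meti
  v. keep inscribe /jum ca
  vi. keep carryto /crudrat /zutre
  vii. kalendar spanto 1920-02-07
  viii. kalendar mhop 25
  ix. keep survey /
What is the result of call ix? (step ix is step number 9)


Answer: [jum, meti, zutre/]

Derivation:
Using cruncher prime with x→-89/9, yielding -89/9.
I try keep inscribe with p→/meti, c→zecig, → created.
I call keep expunge with p→/meti, yielding ok.
Calling keep carryto with s→/neste, d→/meti, and see ok.
I use keep inscribe with p→/jum, c→ca, yielding created.
I try keep carryto with s→/crudrat, d→/zutre, → ok.
Calling kalendar spanto with d→1920-02-07, and get -225.
I run kalendar mhop with n→25, and observe 1922-10-19.
Calling keep survey with p→/: [jum, meti, zutre/].


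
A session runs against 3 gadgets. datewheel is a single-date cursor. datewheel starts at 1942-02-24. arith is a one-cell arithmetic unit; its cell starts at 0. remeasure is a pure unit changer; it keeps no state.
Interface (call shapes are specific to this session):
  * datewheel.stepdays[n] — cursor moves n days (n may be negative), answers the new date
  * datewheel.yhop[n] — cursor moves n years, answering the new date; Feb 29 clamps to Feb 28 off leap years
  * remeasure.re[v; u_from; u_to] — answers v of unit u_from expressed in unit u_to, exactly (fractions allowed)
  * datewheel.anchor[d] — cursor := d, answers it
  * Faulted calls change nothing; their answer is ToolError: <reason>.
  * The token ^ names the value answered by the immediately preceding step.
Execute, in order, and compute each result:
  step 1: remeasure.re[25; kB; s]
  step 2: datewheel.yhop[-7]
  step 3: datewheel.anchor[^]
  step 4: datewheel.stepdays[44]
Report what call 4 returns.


Answer: 1935-04-09

Derivation:
~$ re v=25 u_from=kB u_to=s
[out] ToolError: incompatible units
~$ yhop n=-7
[out] 1935-02-24
~$ anchor d=^
[out] 1935-02-24
~$ stepdays n=44
[out] 1935-04-09


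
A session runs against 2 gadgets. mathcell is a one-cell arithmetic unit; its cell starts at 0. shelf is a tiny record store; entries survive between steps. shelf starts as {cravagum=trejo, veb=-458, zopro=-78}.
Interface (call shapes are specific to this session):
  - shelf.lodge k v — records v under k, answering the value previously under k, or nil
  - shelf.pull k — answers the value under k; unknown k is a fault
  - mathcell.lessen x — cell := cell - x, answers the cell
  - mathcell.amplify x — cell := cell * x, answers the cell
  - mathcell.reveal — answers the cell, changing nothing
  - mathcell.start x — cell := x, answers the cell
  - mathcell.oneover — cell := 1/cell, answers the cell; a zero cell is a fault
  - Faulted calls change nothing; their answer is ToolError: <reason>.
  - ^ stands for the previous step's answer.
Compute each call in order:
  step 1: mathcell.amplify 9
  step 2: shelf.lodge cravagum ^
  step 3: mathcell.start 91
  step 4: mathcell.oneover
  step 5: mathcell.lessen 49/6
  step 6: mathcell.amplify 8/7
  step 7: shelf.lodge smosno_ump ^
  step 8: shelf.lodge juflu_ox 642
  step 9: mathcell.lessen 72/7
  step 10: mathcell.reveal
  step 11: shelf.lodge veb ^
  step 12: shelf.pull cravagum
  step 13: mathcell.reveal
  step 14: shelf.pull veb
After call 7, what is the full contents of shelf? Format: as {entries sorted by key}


Step: mathcell.amplify[9]
Result: 0
Step: shelf.lodge[cravagum; ^]
Result: trejo
Step: mathcell.start[91]
Result: 91
Step: mathcell.oneover[]
Result: 1/91
Step: mathcell.lessen[49/6]
Result: -4453/546
Step: mathcell.amplify[8/7]
Result: -17812/1911
Step: shelf.lodge[smosno_ump; ^]
Result: nil
Step: shelf.lodge[juflu_ox; 642]
Result: nil
Step: mathcell.lessen[72/7]
Result: -37468/1911
Step: mathcell.reveal[]
Result: -37468/1911
Step: shelf.lodge[veb; ^]
Result: -458
Step: shelf.pull[cravagum]
Result: 0
Step: mathcell.reveal[]
Result: -37468/1911
Step: shelf.pull[veb]
Result: -37468/1911

Answer: {cravagum=0, smosno_ump=-17812/1911, veb=-458, zopro=-78}


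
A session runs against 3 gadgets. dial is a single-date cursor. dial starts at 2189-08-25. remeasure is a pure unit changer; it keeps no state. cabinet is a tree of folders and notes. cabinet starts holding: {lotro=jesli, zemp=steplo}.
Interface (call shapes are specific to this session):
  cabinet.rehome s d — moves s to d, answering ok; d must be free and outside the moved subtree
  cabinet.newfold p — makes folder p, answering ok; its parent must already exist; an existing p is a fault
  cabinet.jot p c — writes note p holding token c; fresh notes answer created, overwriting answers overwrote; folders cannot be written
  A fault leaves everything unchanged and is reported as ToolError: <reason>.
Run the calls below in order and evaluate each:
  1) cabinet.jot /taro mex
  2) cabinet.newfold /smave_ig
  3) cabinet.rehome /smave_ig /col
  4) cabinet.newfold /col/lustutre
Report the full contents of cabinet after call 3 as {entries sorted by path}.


# 1. jot(/taro, mex) : created
# 2. newfold(/smave_ig) : ok
# 3. rehome(/smave_ig, /col) : ok
# 4. newfold(/col/lustutre) : ok

Answer: {col/, lotro=jesli, taro=mex, zemp=steplo}


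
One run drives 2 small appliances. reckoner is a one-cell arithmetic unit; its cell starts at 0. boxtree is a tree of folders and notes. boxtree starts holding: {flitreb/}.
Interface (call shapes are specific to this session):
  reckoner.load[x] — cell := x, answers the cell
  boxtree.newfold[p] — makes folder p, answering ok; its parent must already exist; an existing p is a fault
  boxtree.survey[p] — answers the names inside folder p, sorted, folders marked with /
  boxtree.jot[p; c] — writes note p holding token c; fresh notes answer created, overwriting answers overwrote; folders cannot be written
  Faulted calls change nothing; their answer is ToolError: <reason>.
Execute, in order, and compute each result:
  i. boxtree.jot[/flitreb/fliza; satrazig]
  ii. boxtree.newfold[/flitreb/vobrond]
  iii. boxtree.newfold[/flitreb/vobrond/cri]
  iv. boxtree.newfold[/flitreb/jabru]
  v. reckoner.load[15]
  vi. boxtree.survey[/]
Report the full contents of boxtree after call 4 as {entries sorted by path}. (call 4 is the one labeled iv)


Answer: {flitreb/, flitreb/fliza=satrazig, flitreb/jabru/, flitreb/vobrond/, flitreb/vobrond/cri/}

Derivation:
Do: jot[p→/flitreb/fliza; c→satrazig]
See: created
Do: newfold[p→/flitreb/vobrond]
See: ok
Do: newfold[p→/flitreb/vobrond/cri]
See: ok
Do: newfold[p→/flitreb/jabru]
See: ok
Do: load[x→15]
See: 15
Do: survey[p→/]
See: [flitreb/]


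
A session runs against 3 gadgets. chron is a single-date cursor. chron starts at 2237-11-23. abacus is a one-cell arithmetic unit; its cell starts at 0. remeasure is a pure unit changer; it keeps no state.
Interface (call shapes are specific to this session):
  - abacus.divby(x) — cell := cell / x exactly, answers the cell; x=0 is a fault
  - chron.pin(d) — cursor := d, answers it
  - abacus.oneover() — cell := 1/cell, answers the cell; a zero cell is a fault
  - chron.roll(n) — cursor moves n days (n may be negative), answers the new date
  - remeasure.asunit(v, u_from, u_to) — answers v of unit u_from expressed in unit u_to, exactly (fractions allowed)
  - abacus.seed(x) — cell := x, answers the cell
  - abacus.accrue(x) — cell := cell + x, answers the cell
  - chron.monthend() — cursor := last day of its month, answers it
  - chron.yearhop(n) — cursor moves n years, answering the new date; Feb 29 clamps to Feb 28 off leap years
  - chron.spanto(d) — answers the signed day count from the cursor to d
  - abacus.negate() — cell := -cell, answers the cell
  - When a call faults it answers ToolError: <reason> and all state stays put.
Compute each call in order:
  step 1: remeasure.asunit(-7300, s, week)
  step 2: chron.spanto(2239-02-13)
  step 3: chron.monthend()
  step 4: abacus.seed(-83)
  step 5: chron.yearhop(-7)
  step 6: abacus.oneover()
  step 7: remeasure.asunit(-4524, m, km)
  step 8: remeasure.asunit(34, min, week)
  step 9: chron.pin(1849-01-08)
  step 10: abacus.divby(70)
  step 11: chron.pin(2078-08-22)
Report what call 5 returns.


! remeasure.asunit(v→-7300, u_from→s, u_to→week) => -73/6048
! chron.spanto(d→2239-02-13) => 447
! chron.monthend() => 2237-11-30
! abacus.seed(x→-83) => -83
! chron.yearhop(n→-7) => 2230-11-30
! abacus.oneover() => -1/83
! remeasure.asunit(v→-4524, u_from→m, u_to→km) => -1131/250
! remeasure.asunit(v→34, u_from→min, u_to→week) => 17/5040
! chron.pin(d→1849-01-08) => 1849-01-08
! abacus.divby(x→70) => -1/5810
! chron.pin(d→2078-08-22) => 2078-08-22

Answer: 2230-11-30


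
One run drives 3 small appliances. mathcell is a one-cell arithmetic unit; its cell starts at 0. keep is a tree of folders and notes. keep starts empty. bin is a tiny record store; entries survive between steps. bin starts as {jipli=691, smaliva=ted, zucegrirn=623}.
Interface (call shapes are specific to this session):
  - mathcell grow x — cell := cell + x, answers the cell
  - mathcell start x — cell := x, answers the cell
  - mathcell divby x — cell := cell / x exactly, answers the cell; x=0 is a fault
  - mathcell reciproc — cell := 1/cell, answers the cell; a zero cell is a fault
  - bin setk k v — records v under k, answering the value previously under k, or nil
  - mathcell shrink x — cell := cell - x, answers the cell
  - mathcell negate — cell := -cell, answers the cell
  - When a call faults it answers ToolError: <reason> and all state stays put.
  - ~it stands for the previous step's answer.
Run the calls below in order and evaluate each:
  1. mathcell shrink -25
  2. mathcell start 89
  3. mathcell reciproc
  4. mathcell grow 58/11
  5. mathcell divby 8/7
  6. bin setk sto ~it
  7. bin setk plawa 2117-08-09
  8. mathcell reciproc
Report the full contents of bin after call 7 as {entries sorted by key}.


Step: mathcell shrink[x='-25']
Result: 25
Step: mathcell start[x='89']
Result: 89
Step: mathcell reciproc[]
Result: 1/89
Step: mathcell grow[x='58/11']
Result: 5173/979
Step: mathcell divby[x='8/7']
Result: 36211/7832
Step: bin setk[k='sto'; v='~it']
Result: nil
Step: bin setk[k='plawa'; v='2117-08-09']
Result: nil
Step: mathcell reciproc[]
Result: 7832/36211

Answer: {jipli=691, plawa=2117-08-09, smaliva=ted, sto=36211/7832, zucegrirn=623}
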